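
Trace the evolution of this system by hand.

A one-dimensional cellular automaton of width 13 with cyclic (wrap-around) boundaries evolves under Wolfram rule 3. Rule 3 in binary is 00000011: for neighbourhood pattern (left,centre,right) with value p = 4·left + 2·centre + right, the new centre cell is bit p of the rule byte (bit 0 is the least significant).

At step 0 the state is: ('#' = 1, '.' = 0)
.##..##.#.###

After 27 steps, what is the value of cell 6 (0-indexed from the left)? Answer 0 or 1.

0) .##..##.#.###
1) ....#........
2) ####..#######
3) .....#.......
4) #####..######
5) ......#......
6) ######..#####
7) .......#.....
8) #######..####
9) ........#....
10) ########..###
11) .........#...
12) #########..##
13) ..........#..
14) ##########..#
15) ...........#.
16) ###########..
17) ............#
18) .###########.
19) #............
20) ..###########
21) .#...........
22) #..##########
23) ..#..........
24) ##..#########
25) ...#.........
26) ###..########
27) ....#........

0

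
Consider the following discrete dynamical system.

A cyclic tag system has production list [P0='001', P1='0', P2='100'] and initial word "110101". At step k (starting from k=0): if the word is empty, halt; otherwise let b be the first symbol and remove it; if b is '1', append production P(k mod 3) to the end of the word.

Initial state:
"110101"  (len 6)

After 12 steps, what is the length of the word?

[0] "110101"  (len 6)
[1] "10101001"  (len 8)
[2] "01010010"  (len 8)
[3] "1010010"  (len 7)
[4] "010010001"  (len 9)
[5] "10010001"  (len 8)
[6] "0010001100"  (len 10)
[7] "010001100"  (len 9)
[8] "10001100"  (len 8)
[9] "0001100100"  (len 10)
[10] "001100100"  (len 9)
[11] "01100100"  (len 8)
[12] "1100100"  (len 7)

7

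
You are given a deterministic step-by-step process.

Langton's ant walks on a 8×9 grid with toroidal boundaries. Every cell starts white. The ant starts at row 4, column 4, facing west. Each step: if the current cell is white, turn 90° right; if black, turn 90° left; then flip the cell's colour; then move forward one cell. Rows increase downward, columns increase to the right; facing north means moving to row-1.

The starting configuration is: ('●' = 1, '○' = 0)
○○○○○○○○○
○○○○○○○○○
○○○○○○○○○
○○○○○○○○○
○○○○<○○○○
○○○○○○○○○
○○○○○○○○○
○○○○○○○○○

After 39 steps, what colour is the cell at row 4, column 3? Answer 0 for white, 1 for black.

1

[0] ○○○○○○○○○
○○○○○○○○○
○○○○○○○○○
○○○○○○○○○
○○○○<○○○○
○○○○○○○○○
○○○○○○○○○
○○○○○○○○○
[1] ○○○○○○○○○
○○○○○○○○○
○○○○○○○○○
○○○○^○○○○
○○○○●○○○○
○○○○○○○○○
○○○○○○○○○
○○○○○○○○○
[2] ○○○○○○○○○
○○○○○○○○○
○○○○○○○○○
○○○○●>○○○
○○○○●○○○○
○○○○○○○○○
○○○○○○○○○
○○○○○○○○○
[3] ○○○○○○○○○
○○○○○○○○○
○○○○○○○○○
○○○○●●○○○
○○○○●v○○○
○○○○○○○○○
○○○○○○○○○
○○○○○○○○○
[4] ○○○○○○○○○
○○○○○○○○○
○○○○○○○○○
○○○○●●○○○
○○○○<●○○○
○○○○○○○○○
○○○○○○○○○
○○○○○○○○○
[5] ○○○○○○○○○
○○○○○○○○○
○○○○○○○○○
○○○○●●○○○
○○○○○●○○○
○○○○v○○○○
○○○○○○○○○
○○○○○○○○○
[6] ○○○○○○○○○
○○○○○○○○○
○○○○○○○○○
○○○○●●○○○
○○○○○●○○○
○○○<●○○○○
○○○○○○○○○
○○○○○○○○○
[7] ○○○○○○○○○
○○○○○○○○○
○○○○○○○○○
○○○○●●○○○
○○○^○●○○○
○○○●●○○○○
○○○○○○○○○
○○○○○○○○○
[8] ○○○○○○○○○
○○○○○○○○○
○○○○○○○○○
○○○○●●○○○
○○○●>●○○○
○○○●●○○○○
○○○○○○○○○
○○○○○○○○○
[9] ○○○○○○○○○
○○○○○○○○○
○○○○○○○○○
○○○○●●○○○
○○○●●●○○○
○○○●v○○○○
○○○○○○○○○
○○○○○○○○○
[10] ○○○○○○○○○
○○○○○○○○○
○○○○○○○○○
○○○○●●○○○
○○○●●●○○○
○○○●○>○○○
○○○○○○○○○
○○○○○○○○○
[11] ○○○○○○○○○
○○○○○○○○○
○○○○○○○○○
○○○○●●○○○
○○○●●●○○○
○○○●○●○○○
○○○○○v○○○
○○○○○○○○○
[12] ○○○○○○○○○
○○○○○○○○○
○○○○○○○○○
○○○○●●○○○
○○○●●●○○○
○○○●○●○○○
○○○○<●○○○
○○○○○○○○○
[13] ○○○○○○○○○
○○○○○○○○○
○○○○○○○○○
○○○○●●○○○
○○○●●●○○○
○○○●^●○○○
○○○○●●○○○
○○○○○○○○○
[14] ○○○○○○○○○
○○○○○○○○○
○○○○○○○○○
○○○○●●○○○
○○○●●●○○○
○○○●●>○○○
○○○○●●○○○
○○○○○○○○○
[15] ○○○○○○○○○
○○○○○○○○○
○○○○○○○○○
○○○○●●○○○
○○○●●^○○○
○○○●●○○○○
○○○○●●○○○
○○○○○○○○○
[16] ○○○○○○○○○
○○○○○○○○○
○○○○○○○○○
○○○○●●○○○
○○○●<○○○○
○○○●●○○○○
○○○○●●○○○
○○○○○○○○○
[17] ○○○○○○○○○
○○○○○○○○○
○○○○○○○○○
○○○○●●○○○
○○○●○○○○○
○○○●v○○○○
○○○○●●○○○
○○○○○○○○○
[18] ○○○○○○○○○
○○○○○○○○○
○○○○○○○○○
○○○○●●○○○
○○○●○○○○○
○○○●○>○○○
○○○○●●○○○
○○○○○○○○○
[19] ○○○○○○○○○
○○○○○○○○○
○○○○○○○○○
○○○○●●○○○
○○○●○○○○○
○○○●○●○○○
○○○○●v○○○
○○○○○○○○○
[20] ○○○○○○○○○
○○○○○○○○○
○○○○○○○○○
○○○○●●○○○
○○○●○○○○○
○○○●○●○○○
○○○○●○>○○
○○○○○○○○○
[21] ○○○○○○○○○
○○○○○○○○○
○○○○○○○○○
○○○○●●○○○
○○○●○○○○○
○○○●○●○○○
○○○○●○●○○
○○○○○○v○○
[22] ○○○○○○○○○
○○○○○○○○○
○○○○○○○○○
○○○○●●○○○
○○○●○○○○○
○○○●○●○○○
○○○○●○●○○
○○○○○<●○○
[23] ○○○○○○○○○
○○○○○○○○○
○○○○○○○○○
○○○○●●○○○
○○○●○○○○○
○○○●○●○○○
○○○○●^●○○
○○○○○●●○○
[24] ○○○○○○○○○
○○○○○○○○○
○○○○○○○○○
○○○○●●○○○
○○○●○○○○○
○○○●○●○○○
○○○○●●>○○
○○○○○●●○○
[25] ○○○○○○○○○
○○○○○○○○○
○○○○○○○○○
○○○○●●○○○
○○○●○○○○○
○○○●○●^○○
○○○○●●○○○
○○○○○●●○○
[26] ○○○○○○○○○
○○○○○○○○○
○○○○○○○○○
○○○○●●○○○
○○○●○○○○○
○○○●○●●>○
○○○○●●○○○
○○○○○●●○○
[27] ○○○○○○○○○
○○○○○○○○○
○○○○○○○○○
○○○○●●○○○
○○○●○○○○○
○○○●○●●●○
○○○○●●○v○
○○○○○●●○○
[28] ○○○○○○○○○
○○○○○○○○○
○○○○○○○○○
○○○○●●○○○
○○○●○○○○○
○○○●○●●●○
○○○○●●<●○
○○○○○●●○○
[29] ○○○○○○○○○
○○○○○○○○○
○○○○○○○○○
○○○○●●○○○
○○○●○○○○○
○○○●○●^●○
○○○○●●●●○
○○○○○●●○○
[30] ○○○○○○○○○
○○○○○○○○○
○○○○○○○○○
○○○○●●○○○
○○○●○○○○○
○○○●○<○●○
○○○○●●●●○
○○○○○●●○○
[31] ○○○○○○○○○
○○○○○○○○○
○○○○○○○○○
○○○○●●○○○
○○○●○○○○○
○○○●○○○●○
○○○○●v●●○
○○○○○●●○○
[32] ○○○○○○○○○
○○○○○○○○○
○○○○○○○○○
○○○○●●○○○
○○○●○○○○○
○○○●○○○●○
○○○○●○>●○
○○○○○●●○○
[33] ○○○○○○○○○
○○○○○○○○○
○○○○○○○○○
○○○○●●○○○
○○○●○○○○○
○○○●○○^●○
○○○○●○○●○
○○○○○●●○○
[34] ○○○○○○○○○
○○○○○○○○○
○○○○○○○○○
○○○○●●○○○
○○○●○○○○○
○○○●○○●>○
○○○○●○○●○
○○○○○●●○○
[35] ○○○○○○○○○
○○○○○○○○○
○○○○○○○○○
○○○○●●○○○
○○○●○○○^○
○○○●○○●○○
○○○○●○○●○
○○○○○●●○○
[36] ○○○○○○○○○
○○○○○○○○○
○○○○○○○○○
○○○○●●○○○
○○○●○○○●>
○○○●○○●○○
○○○○●○○●○
○○○○○●●○○
[37] ○○○○○○○○○
○○○○○○○○○
○○○○○○○○○
○○○○●●○○○
○○○●○○○●●
○○○●○○●○v
○○○○●○○●○
○○○○○●●○○
[38] ○○○○○○○○○
○○○○○○○○○
○○○○○○○○○
○○○○●●○○○
○○○●○○○●●
○○○●○○●<●
○○○○●○○●○
○○○○○●●○○
[39] ○○○○○○○○○
○○○○○○○○○
○○○○○○○○○
○○○○●●○○○
○○○●○○○^●
○○○●○○●●●
○○○○●○○●○
○○○○○●●○○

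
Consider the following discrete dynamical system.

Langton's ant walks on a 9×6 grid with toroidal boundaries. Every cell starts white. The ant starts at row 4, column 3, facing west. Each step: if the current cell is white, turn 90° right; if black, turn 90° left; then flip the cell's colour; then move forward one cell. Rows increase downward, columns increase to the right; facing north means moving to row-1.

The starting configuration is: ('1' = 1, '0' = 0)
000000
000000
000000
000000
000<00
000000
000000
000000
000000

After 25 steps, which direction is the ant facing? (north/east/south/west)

0) 000000
000000
000000
000000
000<00
000000
000000
000000
000000
1) 000000
000000
000000
000^00
000100
000000
000000
000000
000000
2) 000000
000000
000000
0001>0
000100
000000
000000
000000
000000
3) 000000
000000
000000
000110
0001v0
000000
000000
000000
000000
4) 000000
000000
000000
000110
000<10
000000
000000
000000
000000
5) 000000
000000
000000
000110
000010
000v00
000000
000000
000000
6) 000000
000000
000000
000110
000010
00<100
000000
000000
000000
7) 000000
000000
000000
000110
00^010
001100
000000
000000
000000
8) 000000
000000
000000
000110
001>10
001100
000000
000000
000000
9) 000000
000000
000000
000110
001110
001v00
000000
000000
000000
10) 000000
000000
000000
000110
001110
0010>0
000000
000000
000000
11) 000000
000000
000000
000110
001110
001010
0000v0
000000
000000
12) 000000
000000
000000
000110
001110
001010
000<10
000000
000000
13) 000000
000000
000000
000110
001110
001^10
000110
000000
000000
14) 000000
000000
000000
000110
001110
0011>0
000110
000000
000000
15) 000000
000000
000000
000110
0011^0
001100
000110
000000
000000
16) 000000
000000
000000
000110
001<00
001100
000110
000000
000000
17) 000000
000000
000000
000110
001000
001v00
000110
000000
000000
18) 000000
000000
000000
000110
001000
0010>0
000110
000000
000000
19) 000000
000000
000000
000110
001000
001010
0001v0
000000
000000
20) 000000
000000
000000
000110
001000
001010
00010>
000000
000000
21) 000000
000000
000000
000110
001000
001010
000101
00000v
000000
22) 000000
000000
000000
000110
001000
001010
000101
0000<1
000000
23) 000000
000000
000000
000110
001000
001010
0001^1
000011
000000
24) 000000
000000
000000
000110
001000
001010
00011>
000011
000000
25) 000000
000000
000000
000110
001000
00101^
000110
000011
000000

north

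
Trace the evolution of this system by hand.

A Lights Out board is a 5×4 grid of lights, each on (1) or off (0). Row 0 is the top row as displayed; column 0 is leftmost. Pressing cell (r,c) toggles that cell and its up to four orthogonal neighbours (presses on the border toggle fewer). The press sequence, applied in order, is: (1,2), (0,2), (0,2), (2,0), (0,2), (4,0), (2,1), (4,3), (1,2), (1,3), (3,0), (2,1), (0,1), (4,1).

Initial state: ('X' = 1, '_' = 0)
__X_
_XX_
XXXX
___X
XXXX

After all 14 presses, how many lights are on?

10

0) __X_
_XX_
XXXX
___X
XXXX
1) ____
___X
XX_X
___X
XXXX
2) _XXX
__XX
XX_X
___X
XXXX
3) ____
___X
XX_X
___X
XXXX
4) ____
X__X
___X
X__X
XXXX
5) _XXX
X_XX
___X
X__X
XXXX
6) _XXX
X_XX
___X
___X
__XX
7) _XXX
XXXX
XXXX
_X_X
__XX
8) _XXX
XXXX
XXXX
_X__
____
9) _X_X
X___
XX_X
_X__
____
10) _X__
X_XX
XX__
_X__
____
11) _X__
X_XX
_X__
X___
X___
12) _X__
XXXX
X_X_
XX__
X___
13) X_X_
X_XX
X_X_
XX__
X___
14) X_X_
X_XX
X_X_
X___
_XX_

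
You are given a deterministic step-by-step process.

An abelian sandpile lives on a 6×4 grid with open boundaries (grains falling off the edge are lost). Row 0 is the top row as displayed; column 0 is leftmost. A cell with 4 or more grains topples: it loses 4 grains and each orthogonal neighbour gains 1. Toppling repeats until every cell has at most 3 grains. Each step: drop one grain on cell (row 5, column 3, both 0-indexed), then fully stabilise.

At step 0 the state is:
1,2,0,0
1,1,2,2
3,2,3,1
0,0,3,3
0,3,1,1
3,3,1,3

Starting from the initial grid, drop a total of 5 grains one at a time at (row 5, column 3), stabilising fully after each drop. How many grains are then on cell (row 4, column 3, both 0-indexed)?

3

gen 0: 1,2,0,0
1,1,2,2
3,2,3,1
0,0,3,3
0,3,1,1
3,3,1,3
gen 1: 1,2,0,0
1,1,2,2
3,2,3,1
0,0,3,3
0,3,1,2
3,3,2,0
gen 2: 1,2,0,0
1,1,2,2
3,2,3,1
0,0,3,3
0,3,1,2
3,3,2,1
gen 3: 1,2,0,0
1,1,2,2
3,2,3,1
0,0,3,3
0,3,1,2
3,3,2,2
gen 4: 1,2,0,0
1,1,2,2
3,2,3,1
0,0,3,3
0,3,1,2
3,3,2,3
gen 5: 1,2,0,0
1,1,2,2
3,2,3,1
0,0,3,3
0,3,1,3
3,3,3,0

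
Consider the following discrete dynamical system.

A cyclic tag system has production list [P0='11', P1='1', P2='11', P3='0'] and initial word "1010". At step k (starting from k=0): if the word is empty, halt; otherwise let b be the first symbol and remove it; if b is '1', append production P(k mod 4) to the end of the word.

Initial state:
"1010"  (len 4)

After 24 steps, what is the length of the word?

step 0: "1010"  (len 4)
step 1: "01011"  (len 5)
step 2: "1011"  (len 4)
step 3: "01111"  (len 5)
step 4: "1111"  (len 4)
step 5: "11111"  (len 5)
step 6: "11111"  (len 5)
step 7: "111111"  (len 6)
step 8: "111110"  (len 6)
step 9: "1111011"  (len 7)
step 10: "1110111"  (len 7)
step 11: "11011111"  (len 8)
step 12: "10111110"  (len 8)
step 13: "011111011"  (len 9)
step 14: "11111011"  (len 8)
step 15: "111101111"  (len 9)
step 16: "111011110"  (len 9)
step 17: "1101111011"  (len 10)
step 18: "1011110111"  (len 10)
step 19: "01111011111"  (len 11)
step 20: "1111011111"  (len 10)
step 21: "11101111111"  (len 11)
step 22: "11011111111"  (len 11)
step 23: "101111111111"  (len 12)
step 24: "011111111110"  (len 12)

12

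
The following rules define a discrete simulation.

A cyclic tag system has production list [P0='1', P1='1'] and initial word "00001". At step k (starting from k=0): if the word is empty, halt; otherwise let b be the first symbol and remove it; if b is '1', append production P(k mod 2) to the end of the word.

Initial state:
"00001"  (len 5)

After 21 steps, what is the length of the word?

0) "00001"  (len 5)
1) "0001"  (len 4)
2) "001"  (len 3)
3) "01"  (len 2)
4) "1"  (len 1)
5) "1"  (len 1)
6) "1"  (len 1)
7) "1"  (len 1)
8) "1"  (len 1)
9) "1"  (len 1)
10) "1"  (len 1)
11) "1"  (len 1)
12) "1"  (len 1)
13) "1"  (len 1)
14) "1"  (len 1)
15) "1"  (len 1)
16) "1"  (len 1)
17) "1"  (len 1)
18) "1"  (len 1)
19) "1"  (len 1)
20) "1"  (len 1)
21) "1"  (len 1)

1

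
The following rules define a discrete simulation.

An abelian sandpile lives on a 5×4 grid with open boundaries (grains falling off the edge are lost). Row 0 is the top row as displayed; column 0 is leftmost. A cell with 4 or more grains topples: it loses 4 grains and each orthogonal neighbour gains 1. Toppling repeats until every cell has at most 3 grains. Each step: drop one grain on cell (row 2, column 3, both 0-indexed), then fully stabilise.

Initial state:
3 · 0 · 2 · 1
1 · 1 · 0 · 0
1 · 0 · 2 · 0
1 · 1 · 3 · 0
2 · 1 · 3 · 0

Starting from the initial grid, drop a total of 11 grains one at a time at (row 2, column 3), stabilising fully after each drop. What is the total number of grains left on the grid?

28

0) 3 · 0 · 2 · 1
1 · 1 · 0 · 0
1 · 0 · 2 · 0
1 · 1 · 3 · 0
2 · 1 · 3 · 0
1) 3 · 0 · 2 · 1
1 · 1 · 0 · 0
1 · 0 · 2 · 1
1 · 1 · 3 · 0
2 · 1 · 3 · 0
2) 3 · 0 · 2 · 1
1 · 1 · 0 · 0
1 · 0 · 2 · 2
1 · 1 · 3 · 0
2 · 1 · 3 · 0
3) 3 · 0 · 2 · 1
1 · 1 · 0 · 0
1 · 0 · 2 · 3
1 · 1 · 3 · 0
2 · 1 · 3 · 0
4) 3 · 0 · 2 · 1
1 · 1 · 0 · 1
1 · 0 · 3 · 0
1 · 1 · 3 · 1
2 · 1 · 3 · 0
5) 3 · 0 · 2 · 1
1 · 1 · 0 · 1
1 · 0 · 3 · 1
1 · 1 · 3 · 1
2 · 1 · 3 · 0
6) 3 · 0 · 2 · 1
1 · 1 · 0 · 1
1 · 0 · 3 · 2
1 · 1 · 3 · 1
2 · 1 · 3 · 0
7) 3 · 0 · 2 · 1
1 · 1 · 0 · 1
1 · 0 · 3 · 3
1 · 1 · 3 · 1
2 · 1 · 3 · 0
8) 3 · 0 · 2 · 1
1 · 1 · 1 · 2
1 · 1 · 1 · 1
1 · 2 · 1 · 3
2 · 2 · 0 · 1
9) 3 · 0 · 2 · 1
1 · 1 · 1 · 2
1 · 1 · 1 · 2
1 · 2 · 1 · 3
2 · 2 · 0 · 1
10) 3 · 0 · 2 · 1
1 · 1 · 1 · 2
1 · 1 · 1 · 3
1 · 2 · 1 · 3
2 · 2 · 0 · 1
11) 3 · 0 · 2 · 1
1 · 1 · 1 · 3
1 · 1 · 2 · 1
1 · 2 · 2 · 0
2 · 2 · 0 · 2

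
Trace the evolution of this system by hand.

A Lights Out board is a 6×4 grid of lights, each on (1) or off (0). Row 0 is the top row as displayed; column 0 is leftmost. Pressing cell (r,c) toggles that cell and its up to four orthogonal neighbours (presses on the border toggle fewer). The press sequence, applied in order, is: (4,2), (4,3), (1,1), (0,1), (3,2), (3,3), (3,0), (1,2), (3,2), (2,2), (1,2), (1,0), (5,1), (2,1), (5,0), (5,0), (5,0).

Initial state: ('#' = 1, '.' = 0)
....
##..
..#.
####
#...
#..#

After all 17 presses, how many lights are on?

k=0  ....
##..
..#.
####
#...
#..#
k=1  ....
##..
..#.
##.#
####
#.##
k=2  ....
##..
..#.
##..
##..
#.#.
k=3  .#..
..#.
.##.
##..
##..
#.#.
k=4  #.#.
.##.
.##.
##..
##..
#.#.
k=5  #.#.
.##.
.#..
#.##
###.
#.#.
k=6  #.#.
.##.
.#.#
#...
####
#.#.
k=7  #.#.
.##.
##.#
.#..
.###
#.#.
k=8  #...
...#
####
.#..
.###
#.#.
k=9  #...
...#
##.#
..##
.#.#
#.#.
k=10  #...
..##
#.#.
...#
.#.#
#.#.
k=11  #.#.
.#..
#...
...#
.#.#
#.#.
k=12  ..#.
#...
....
...#
.#.#
#.#.
k=13  ..#.
#...
....
...#
...#
.#..
k=14  ..#.
##..
###.
.#.#
...#
.#..
k=15  ..#.
##..
###.
.#.#
#..#
#...
k=16  ..#.
##..
###.
.#.#
...#
.#..
k=17  ..#.
##..
###.
.#.#
#..#
#...

11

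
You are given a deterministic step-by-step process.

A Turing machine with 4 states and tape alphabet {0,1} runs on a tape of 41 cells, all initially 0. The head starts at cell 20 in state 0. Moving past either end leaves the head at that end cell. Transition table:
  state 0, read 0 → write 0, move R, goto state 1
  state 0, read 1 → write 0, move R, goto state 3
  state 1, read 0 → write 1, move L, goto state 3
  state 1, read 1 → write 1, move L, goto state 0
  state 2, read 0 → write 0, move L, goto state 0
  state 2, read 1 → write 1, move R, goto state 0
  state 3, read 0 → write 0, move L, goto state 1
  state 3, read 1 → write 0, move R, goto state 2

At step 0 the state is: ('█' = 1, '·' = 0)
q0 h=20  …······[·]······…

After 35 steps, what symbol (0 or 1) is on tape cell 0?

0) q0 h=20  …······[·]······…
1) q1 h=21  …······[·]······…
2) q3 h=20  …······[·]█·····…
3) q1 h=19  …······[·]·█····…
4) q3 h=18  …······[·]█·█···…
5) q1 h=17  …······[·]·█·█··…
6) q3 h=16  …······[·]█·█·█·…
7) q1 h=15  …······[·]·█·█·█…
8) q3 h=14  …······[·]█·█·█·…
9) q1 h=13  …······[·]·█·█·█…
10) q3 h=12  …······[·]█·█·█·…
11) q1 h=11  …······[·]·█·█·█…
12) q3 h=10  …······[·]█·█·█·…
13) q1 h= 9  …······[·]·█·█·█…
14) q3 h= 8  …······[·]█·█·█·…
15) q1 h= 7  …······[·]·█·█·█…
16) q3 h= 6  |······[·]█·█·█·…
17) q1 h= 5  |·····[·]·█·█·█…
18) q3 h= 4  |····[·]█·█·█·…
19) q1 h= 3  |···[·]·█·█·█…
20) q3 h= 2  |··[·]█·█·█·…
21) q1 h= 1  |·[·]·█·█·█…
22) q3 h= 0  |[·]█·█·█·…
23) q1 h= 0  |[·]█·█·█·…
24) q3 h= 0  |[█]█·█·█·…
25) q2 h= 1  |·[█]·█·█·█…
26) q0 h= 2  |·█[·]█·█·█·…
27) q1 h= 3  |·█·[█]·█·█·█…
28) q0 h= 2  |·█[·]█·█·█·…
29) q1 h= 3  |·█·[█]·█·█·█…
30) q0 h= 2  |·█[·]█·█·█·…
31) q1 h= 3  |·█·[█]·█·█·█…
32) q0 h= 2  |·█[·]█·█·█·…
33) q1 h= 3  |·█·[█]·█·█·█…
34) q0 h= 2  |·█[·]█·█·█·…
35) q1 h= 3  |·█·[█]·█·█·█…

0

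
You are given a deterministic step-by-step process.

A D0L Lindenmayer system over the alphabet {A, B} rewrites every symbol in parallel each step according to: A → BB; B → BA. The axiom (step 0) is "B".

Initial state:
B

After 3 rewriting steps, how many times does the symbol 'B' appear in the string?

5

t=0: B
t=1: BA
t=2: BABB
t=3: BABBBABA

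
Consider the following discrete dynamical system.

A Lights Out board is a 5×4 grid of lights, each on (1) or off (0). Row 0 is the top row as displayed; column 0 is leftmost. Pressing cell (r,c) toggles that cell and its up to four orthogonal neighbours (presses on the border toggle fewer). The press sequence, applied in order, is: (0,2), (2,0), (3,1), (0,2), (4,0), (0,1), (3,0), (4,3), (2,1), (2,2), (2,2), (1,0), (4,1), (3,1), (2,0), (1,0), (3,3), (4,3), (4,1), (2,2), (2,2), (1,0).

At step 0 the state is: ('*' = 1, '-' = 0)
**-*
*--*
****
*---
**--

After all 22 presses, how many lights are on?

10

step 0: **-*
*--*
****
*---
**--
step 1: *-*-
*-**
****
*---
**--
step 2: *-*-
--**
--**
----
**--
step 3: *-*-
--**
-***
***-
*---
step 4: **-*
---*
-***
***-
*---
step 5: **-*
---*
-***
-**-
-*--
step 6: --**
-*-*
-***
-**-
-*--
step 7: --**
-*-*
****
*-*-
**--
step 8: --**
-*-*
****
*-**
****
step 9: --**
---*
---*
****
****
step 10: --**
--**
-**-
**-*
****
step 11: --**
---*
---*
****
****
step 12: *-**
**-*
*--*
****
****
step 13: *-**
**-*
*--*
*-**
---*
step 14: *-**
**-*
**-*
-*-*
-*-*
step 15: *-**
-*-*
---*
**-*
-*-*
step 16: --**
*--*
*--*
**-*
-*-*
step 17: --**
*--*
*---
***-
-*--
step 18: --**
*--*
*---
****
-***
step 19: --**
*--*
*---
*-**
*--*
step 20: --**
*-**
****
*--*
*--*
step 21: --**
*--*
*---
*-**
*--*
step 22: *-**
-*-*
----
*-**
*--*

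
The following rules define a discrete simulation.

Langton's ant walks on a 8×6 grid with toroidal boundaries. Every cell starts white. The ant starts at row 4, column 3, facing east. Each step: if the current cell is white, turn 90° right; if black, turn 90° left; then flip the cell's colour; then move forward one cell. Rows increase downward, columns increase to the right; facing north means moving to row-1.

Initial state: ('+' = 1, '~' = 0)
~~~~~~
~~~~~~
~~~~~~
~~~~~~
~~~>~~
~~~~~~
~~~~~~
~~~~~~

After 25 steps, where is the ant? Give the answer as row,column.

3,1

step 0: ~~~~~~
~~~~~~
~~~~~~
~~~~~~
~~~>~~
~~~~~~
~~~~~~
~~~~~~
step 1: ~~~~~~
~~~~~~
~~~~~~
~~~~~~
~~~+~~
~~~v~~
~~~~~~
~~~~~~
step 2: ~~~~~~
~~~~~~
~~~~~~
~~~~~~
~~~+~~
~~<+~~
~~~~~~
~~~~~~
step 3: ~~~~~~
~~~~~~
~~~~~~
~~~~~~
~~^+~~
~~++~~
~~~~~~
~~~~~~
step 4: ~~~~~~
~~~~~~
~~~~~~
~~~~~~
~~+>~~
~~++~~
~~~~~~
~~~~~~
step 5: ~~~~~~
~~~~~~
~~~~~~
~~~^~~
~~+~~~
~~++~~
~~~~~~
~~~~~~
step 6: ~~~~~~
~~~~~~
~~~~~~
~~~+>~
~~+~~~
~~++~~
~~~~~~
~~~~~~
step 7: ~~~~~~
~~~~~~
~~~~~~
~~~++~
~~+~v~
~~++~~
~~~~~~
~~~~~~
step 8: ~~~~~~
~~~~~~
~~~~~~
~~~++~
~~+<+~
~~++~~
~~~~~~
~~~~~~
step 9: ~~~~~~
~~~~~~
~~~~~~
~~~^+~
~~+++~
~~++~~
~~~~~~
~~~~~~
step 10: ~~~~~~
~~~~~~
~~~~~~
~~<~+~
~~+++~
~~++~~
~~~~~~
~~~~~~
step 11: ~~~~~~
~~~~~~
~~^~~~
~~+~+~
~~+++~
~~++~~
~~~~~~
~~~~~~
step 12: ~~~~~~
~~~~~~
~~+>~~
~~+~+~
~~+++~
~~++~~
~~~~~~
~~~~~~
step 13: ~~~~~~
~~~~~~
~~++~~
~~+v+~
~~+++~
~~++~~
~~~~~~
~~~~~~
step 14: ~~~~~~
~~~~~~
~~++~~
~~<++~
~~+++~
~~++~~
~~~~~~
~~~~~~
step 15: ~~~~~~
~~~~~~
~~++~~
~~~++~
~~v++~
~~++~~
~~~~~~
~~~~~~
step 16: ~~~~~~
~~~~~~
~~++~~
~~~++~
~~~>+~
~~++~~
~~~~~~
~~~~~~
step 17: ~~~~~~
~~~~~~
~~++~~
~~~^+~
~~~~+~
~~++~~
~~~~~~
~~~~~~
step 18: ~~~~~~
~~~~~~
~~++~~
~~<~+~
~~~~+~
~~++~~
~~~~~~
~~~~~~
step 19: ~~~~~~
~~~~~~
~~^+~~
~~+~+~
~~~~+~
~~++~~
~~~~~~
~~~~~~
step 20: ~~~~~~
~~~~~~
~<~+~~
~~+~+~
~~~~+~
~~++~~
~~~~~~
~~~~~~
step 21: ~~~~~~
~^~~~~
~+~+~~
~~+~+~
~~~~+~
~~++~~
~~~~~~
~~~~~~
step 22: ~~~~~~
~+>~~~
~+~+~~
~~+~+~
~~~~+~
~~++~~
~~~~~~
~~~~~~
step 23: ~~~~~~
~++~~~
~+v+~~
~~+~+~
~~~~+~
~~++~~
~~~~~~
~~~~~~
step 24: ~~~~~~
~++~~~
~<++~~
~~+~+~
~~~~+~
~~++~~
~~~~~~
~~~~~~
step 25: ~~~~~~
~++~~~
~~++~~
~v+~+~
~~~~+~
~~++~~
~~~~~~
~~~~~~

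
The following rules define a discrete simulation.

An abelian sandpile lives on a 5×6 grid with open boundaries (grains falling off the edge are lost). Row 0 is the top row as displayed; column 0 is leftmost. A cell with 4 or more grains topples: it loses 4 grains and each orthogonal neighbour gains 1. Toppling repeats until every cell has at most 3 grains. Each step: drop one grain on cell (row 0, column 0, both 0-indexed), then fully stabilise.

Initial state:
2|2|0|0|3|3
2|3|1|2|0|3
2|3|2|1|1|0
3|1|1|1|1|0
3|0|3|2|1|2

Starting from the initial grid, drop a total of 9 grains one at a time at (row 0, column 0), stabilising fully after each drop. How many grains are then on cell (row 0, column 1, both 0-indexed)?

2

t=0: 2|2|0|0|3|3
2|3|1|2|0|3
2|3|2|1|1|0
3|1|1|1|1|0
3|0|3|2|1|2
t=1: 3|2|0|0|3|3
2|3|1|2|0|3
2|3|2|1|1|0
3|1|1|1|1|0
3|0|3|2|1|2
t=2: 0|3|0|0|3|3
3|3|1|2|0|3
2|3|2|1|1|0
3|1|1|1|1|0
3|0|3|2|1|2
t=3: 1|3|0|0|3|3
3|3|1|2|0|3
2|3|2|1|1|0
3|1|1|1|1|0
3|0|3|2|1|2
t=4: 2|3|0|0|3|3
3|3|1|2|0|3
2|3|2|1|1|0
3|1|1|1|1|0
3|0|3|2|1|2
t=5: 3|3|0|0|3|3
3|3|1|2|0|3
2|3|2|1|1|0
3|1|1|1|1|0
3|0|3|2|1|2
t=6: 2|1|1|0|3|3
2|2|2|2|0|3
1|1|3|1|1|0
1|3|1|1|1|0
0|1|3|2|1|2
t=7: 3|1|1|0|3|3
2|2|2|2|0|3
1|1|3|1|1|0
1|3|1|1|1|0
0|1|3|2|1|2
t=8: 0|2|1|0|3|3
3|2|2|2|0|3
1|1|3|1|1|0
1|3|1|1|1|0
0|1|3|2|1|2
t=9: 1|2|1|0|3|3
3|2|2|2|0|3
1|1|3|1|1|0
1|3|1|1|1|0
0|1|3|2|1|2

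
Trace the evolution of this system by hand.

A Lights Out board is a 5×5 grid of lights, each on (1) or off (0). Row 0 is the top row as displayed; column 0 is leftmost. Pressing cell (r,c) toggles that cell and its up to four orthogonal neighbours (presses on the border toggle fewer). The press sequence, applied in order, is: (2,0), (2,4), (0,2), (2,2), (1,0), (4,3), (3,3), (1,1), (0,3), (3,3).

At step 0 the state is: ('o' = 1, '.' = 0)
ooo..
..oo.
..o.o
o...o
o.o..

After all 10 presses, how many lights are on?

11

step 0: ooo..
..oo.
..o.o
o...o
o.o..
step 1: ooo..
o.oo.
ooo.o
....o
o.o..
step 2: ooo..
o.ooo
oooo.
.....
o.o..
step 3: o..o.
o..oo
oooo.
.....
o.o..
step 4: o..o.
o.ooo
o....
..o..
o.o..
step 5: ...o.
.oooo
.....
..o..
o.o..
step 6: ...o.
.oooo
.....
..oo.
o..oo
step 7: ...o.
.oooo
...o.
....o
o...o
step 8: .o.o.
o..oo
.o.o.
....o
o...o
step 9: .oo.o
o...o
.o.o.
....o
o...o
step 10: .oo.o
o...o
.o...
..oo.
o..oo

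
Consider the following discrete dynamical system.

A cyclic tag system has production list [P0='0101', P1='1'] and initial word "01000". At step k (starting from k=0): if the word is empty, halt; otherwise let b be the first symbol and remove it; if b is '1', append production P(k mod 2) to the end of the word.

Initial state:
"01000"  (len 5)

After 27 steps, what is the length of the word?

gen 0: "01000"  (len 5)
gen 1: "1000"  (len 4)
gen 2: "0001"  (len 4)
gen 3: "001"  (len 3)
gen 4: "01"  (len 2)
gen 5: "1"  (len 1)
gen 6: "1"  (len 1)
gen 7: "0101"  (len 4)
gen 8: "101"  (len 3)
gen 9: "010101"  (len 6)
gen 10: "10101"  (len 5)
gen 11: "01010101"  (len 8)
gen 12: "1010101"  (len 7)
gen 13: "0101010101"  (len 10)
gen 14: "101010101"  (len 9)
gen 15: "010101010101"  (len 12)
gen 16: "10101010101"  (len 11)
gen 17: "01010101010101"  (len 14)
gen 18: "1010101010101"  (len 13)
gen 19: "0101010101010101"  (len 16)
gen 20: "101010101010101"  (len 15)
gen 21: "010101010101010101"  (len 18)
gen 22: "10101010101010101"  (len 17)
gen 23: "01010101010101010101"  (len 20)
gen 24: "1010101010101010101"  (len 19)
gen 25: "0101010101010101010101"  (len 22)
gen 26: "101010101010101010101"  (len 21)
gen 27: "010101010101010101010101"  (len 24)

24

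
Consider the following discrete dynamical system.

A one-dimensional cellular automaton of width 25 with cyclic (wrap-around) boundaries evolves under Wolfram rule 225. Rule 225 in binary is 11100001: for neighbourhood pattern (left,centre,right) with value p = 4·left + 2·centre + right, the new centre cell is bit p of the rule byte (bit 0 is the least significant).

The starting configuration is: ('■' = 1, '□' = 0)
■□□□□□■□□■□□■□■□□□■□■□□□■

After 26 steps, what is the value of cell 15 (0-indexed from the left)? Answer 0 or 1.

1

step 0: ■□□□□□■□□■□□■□■□□□■□■□□□■
step 1: ■□■■■□□□□□□□□■□□■□□■□□■□□
step 2: □■□■■□■■■■■■□□□□□□□□□□□□□
step 3: □□■□■■□■■■■■□■■■■■■■■■■■■
step 4: □□□■□■■□■■■■■□■■■■■■■■■■■
step 5: □■□□■□■■□■■■■■□■■■■■■■■■■
step 6: ■□□□□■□■■□■■■■■□■■■■■■■■■
step 7: ■□■■□□■□■■□■■■■■□■■■■■■■■
step 8: ■■□■□□□■□■■□■■■■■□■■■■■■■
step 9: ■■■□□■□□■□■■□■■■■■□■■■■■■
step 10: ■■■□□□□□□■□■■□■■■■■□■■■■■
step 11: ■■■□■■■■□□■□■■□■■■■■□■■■■
step 12: ■■■■□■■■□□□■□■■□■■■■■□■■■
step 13: ■■■■■□■■□■□□■□■■□■■■■■□■■
step 14: ■■■■■■□■■□□□□■□■■□■■■■■□■
step 15: ■■■■■■■□■□■■□□■□■■□■■■■■□
step 16: □■■■■■■■□■□■□□□■□■■□■■■■■
step 17: ■□■■■■■■■□■□□■□□■□■■□■■■■
step 18: ■■□■■■■■■■□□□□□□□■□■■□■■■
step 19: ■■■□■■■■■■□■■■■■□□■□■■□■■
step 20: ■■■■□■■■■■■□■■■■□□□■□■■□■
step 21: ■■■■■□■■■■■■□■■■□■□□■□■■□
step 22: □■■■■■□■■■■■■□■■■□□□□■□■■
step 23: ■□■■■■■□■■■■■■□■■□■■□□■□■
step 24: ■■□■■■■■□■■■■■■□■■□■□□□■□
step 25: □■■□■■■■■□■■■■■■□■■□□■□□■
step 26: ■□■■□■■■■■□■■■■■■□■□□□□□□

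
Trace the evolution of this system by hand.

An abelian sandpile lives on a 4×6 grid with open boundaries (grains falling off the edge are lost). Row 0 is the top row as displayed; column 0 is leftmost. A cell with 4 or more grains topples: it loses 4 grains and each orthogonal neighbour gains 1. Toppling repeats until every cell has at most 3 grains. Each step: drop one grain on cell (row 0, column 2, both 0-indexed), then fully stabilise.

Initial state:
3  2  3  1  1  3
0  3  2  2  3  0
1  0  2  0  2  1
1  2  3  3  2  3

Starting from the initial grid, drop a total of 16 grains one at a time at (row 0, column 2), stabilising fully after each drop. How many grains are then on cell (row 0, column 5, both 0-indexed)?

0

t=0: 3  2  3  1  1  3
0  3  2  2  3  0
1  0  2  0  2  1
1  2  3  3  2  3
t=1: 3  3  0  2  1  3
0  3  3  2  3  0
1  0  2  0  2  1
1  2  3  3  2  3
t=2: 3  3  1  2  1  3
0  3  3  2  3  0
1  0  2  0  2  1
1  2  3  3  2  3
t=3: 3  3  2  2  1  3
0  3  3  2  3  0
1  0  2  0  2  1
1  2  3  3  2  3
t=4: 3  3  3  2  1  3
0  3  3  2  3  0
1  0  2  0  2  1
1  2  3  3  2  3
t=5: 0  2  2  3  1  3
2  1  1  3  3  0
1  1  3  0  2  1
1  2  3  3  2  3
t=6: 0  2  3  3  1  3
2  1  1  3  3  0
1  1  3  0  2  1
1  2  3  3  2  3
t=7: 0  3  1  1  3  3
2  1  3  1  0  1
1  1  3  1  3  1
1  2  3  3  2  3
t=8: 0  3  2  1  3  3
2  1  3  1  0  1
1  1  3  1  3  1
1  2  3  3  2  3
t=9: 0  3  3  1  3  3
2  1  3  1  0  1
1  1  3  1  3  1
1  2  3  3  2  3
t=10: 1  0  2  2  3  3
2  3  1  2  0  1
1  2  1  3  3  1
1  3  1  0  3  3
t=11: 1  0  3  2  3  3
2  3  1  2  0  1
1  2  1  3  3  1
1  3  1  0  3  3
t=12: 1  1  0  3  3  3
2  3  2  2  0  1
1  2  1  3  3  1
1  3  1  0  3  3
t=13: 1  1  1  3  3  3
2  3  2  2  0  1
1  2  1  3  3  1
1  3  1  0  3  3
t=14: 1  1  2  3  3  3
2  3  2  2  0  1
1  2  1  3  3  1
1  3  1  0  3  3
t=15: 1  1  3  3  3  3
2  3  2  2  0  1
1  2  1  3  3  1
1  3  1  0  3  3
t=16: 1  2  1  1  1  0
2  3  3  3  1  2
1  2  1  3  3  1
1  3  1  0  3  3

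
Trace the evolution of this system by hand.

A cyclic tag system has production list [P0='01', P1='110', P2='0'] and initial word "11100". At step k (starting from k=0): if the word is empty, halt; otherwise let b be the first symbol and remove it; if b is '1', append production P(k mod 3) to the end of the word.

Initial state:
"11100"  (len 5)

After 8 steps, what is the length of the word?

8

step 0: "11100"  (len 5)
step 1: "110001"  (len 6)
step 2: "10001110"  (len 8)
step 3: "00011100"  (len 8)
step 4: "0011100"  (len 7)
step 5: "011100"  (len 6)
step 6: "11100"  (len 5)
step 7: "110001"  (len 6)
step 8: "10001110"  (len 8)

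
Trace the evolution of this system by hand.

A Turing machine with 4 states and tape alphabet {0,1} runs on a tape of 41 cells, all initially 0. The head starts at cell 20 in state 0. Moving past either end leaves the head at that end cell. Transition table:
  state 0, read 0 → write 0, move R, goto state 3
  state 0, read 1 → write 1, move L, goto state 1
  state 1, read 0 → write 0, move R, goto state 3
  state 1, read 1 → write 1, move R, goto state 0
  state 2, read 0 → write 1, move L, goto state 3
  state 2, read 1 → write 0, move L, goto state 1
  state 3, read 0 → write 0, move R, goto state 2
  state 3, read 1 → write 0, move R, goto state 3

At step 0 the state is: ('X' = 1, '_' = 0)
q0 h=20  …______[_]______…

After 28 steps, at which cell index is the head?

step 0: q0 h=20  …______[_]______…
step 1: q3 h=21  …______[_]______…
step 2: q2 h=22  …______[_]______…
step 3: q3 h=21  …______[_]X_____…
step 4: q2 h=22  …______[X]______…
step 5: q1 h=21  …______[_]______…
step 6: q3 h=22  …______[_]______…
step 7: q2 h=23  …______[_]______…
step 8: q3 h=22  …______[_]X_____…
step 9: q2 h=23  …______[X]______…
step 10: q1 h=22  …______[_]______…
step 11: q3 h=23  …______[_]______…
step 12: q2 h=24  …______[_]______…
step 13: q3 h=23  …______[_]X_____…
step 14: q2 h=24  …______[X]______…
step 15: q1 h=23  …______[_]______…
step 16: q3 h=24  …______[_]______…
step 17: q2 h=25  …______[_]______…
step 18: q3 h=24  …______[_]X_____…
step 19: q2 h=25  …______[X]______…
step 20: q1 h=24  …______[_]______…
step 21: q3 h=25  …______[_]______…
step 22: q2 h=26  …______[_]______…
step 23: q3 h=25  …______[_]X_____…
step 24: q2 h=26  …______[X]______…
step 25: q1 h=25  …______[_]______…
step 26: q3 h=26  …______[_]______…
step 27: q2 h=27  …______[_]______…
step 28: q3 h=26  …______[_]X_____…

26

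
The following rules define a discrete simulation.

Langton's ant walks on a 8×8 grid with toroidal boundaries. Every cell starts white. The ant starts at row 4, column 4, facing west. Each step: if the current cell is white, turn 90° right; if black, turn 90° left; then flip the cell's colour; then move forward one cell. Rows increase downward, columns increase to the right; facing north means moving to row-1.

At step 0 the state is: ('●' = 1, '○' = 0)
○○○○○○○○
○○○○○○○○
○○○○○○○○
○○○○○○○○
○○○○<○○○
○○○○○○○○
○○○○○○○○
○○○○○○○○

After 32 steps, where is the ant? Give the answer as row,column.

6,6

0) ○○○○○○○○
○○○○○○○○
○○○○○○○○
○○○○○○○○
○○○○<○○○
○○○○○○○○
○○○○○○○○
○○○○○○○○
1) ○○○○○○○○
○○○○○○○○
○○○○○○○○
○○○○^○○○
○○○○●○○○
○○○○○○○○
○○○○○○○○
○○○○○○○○
2) ○○○○○○○○
○○○○○○○○
○○○○○○○○
○○○○●>○○
○○○○●○○○
○○○○○○○○
○○○○○○○○
○○○○○○○○
3) ○○○○○○○○
○○○○○○○○
○○○○○○○○
○○○○●●○○
○○○○●v○○
○○○○○○○○
○○○○○○○○
○○○○○○○○
4) ○○○○○○○○
○○○○○○○○
○○○○○○○○
○○○○●●○○
○○○○<●○○
○○○○○○○○
○○○○○○○○
○○○○○○○○
5) ○○○○○○○○
○○○○○○○○
○○○○○○○○
○○○○●●○○
○○○○○●○○
○○○○v○○○
○○○○○○○○
○○○○○○○○
6) ○○○○○○○○
○○○○○○○○
○○○○○○○○
○○○○●●○○
○○○○○●○○
○○○<●○○○
○○○○○○○○
○○○○○○○○
7) ○○○○○○○○
○○○○○○○○
○○○○○○○○
○○○○●●○○
○○○^○●○○
○○○●●○○○
○○○○○○○○
○○○○○○○○
8) ○○○○○○○○
○○○○○○○○
○○○○○○○○
○○○○●●○○
○○○●>●○○
○○○●●○○○
○○○○○○○○
○○○○○○○○
9) ○○○○○○○○
○○○○○○○○
○○○○○○○○
○○○○●●○○
○○○●●●○○
○○○●v○○○
○○○○○○○○
○○○○○○○○
10) ○○○○○○○○
○○○○○○○○
○○○○○○○○
○○○○●●○○
○○○●●●○○
○○○●○>○○
○○○○○○○○
○○○○○○○○
11) ○○○○○○○○
○○○○○○○○
○○○○○○○○
○○○○●●○○
○○○●●●○○
○○○●○●○○
○○○○○v○○
○○○○○○○○
12) ○○○○○○○○
○○○○○○○○
○○○○○○○○
○○○○●●○○
○○○●●●○○
○○○●○●○○
○○○○<●○○
○○○○○○○○
13) ○○○○○○○○
○○○○○○○○
○○○○○○○○
○○○○●●○○
○○○●●●○○
○○○●^●○○
○○○○●●○○
○○○○○○○○
14) ○○○○○○○○
○○○○○○○○
○○○○○○○○
○○○○●●○○
○○○●●●○○
○○○●●>○○
○○○○●●○○
○○○○○○○○
15) ○○○○○○○○
○○○○○○○○
○○○○○○○○
○○○○●●○○
○○○●●^○○
○○○●●○○○
○○○○●●○○
○○○○○○○○
16) ○○○○○○○○
○○○○○○○○
○○○○○○○○
○○○○●●○○
○○○●<○○○
○○○●●○○○
○○○○●●○○
○○○○○○○○
17) ○○○○○○○○
○○○○○○○○
○○○○○○○○
○○○○●●○○
○○○●○○○○
○○○●v○○○
○○○○●●○○
○○○○○○○○
18) ○○○○○○○○
○○○○○○○○
○○○○○○○○
○○○○●●○○
○○○●○○○○
○○○●○>○○
○○○○●●○○
○○○○○○○○
19) ○○○○○○○○
○○○○○○○○
○○○○○○○○
○○○○●●○○
○○○●○○○○
○○○●○●○○
○○○○●v○○
○○○○○○○○
20) ○○○○○○○○
○○○○○○○○
○○○○○○○○
○○○○●●○○
○○○●○○○○
○○○●○●○○
○○○○●○>○
○○○○○○○○
21) ○○○○○○○○
○○○○○○○○
○○○○○○○○
○○○○●●○○
○○○●○○○○
○○○●○●○○
○○○○●○●○
○○○○○○v○
22) ○○○○○○○○
○○○○○○○○
○○○○○○○○
○○○○●●○○
○○○●○○○○
○○○●○●○○
○○○○●○●○
○○○○○<●○
23) ○○○○○○○○
○○○○○○○○
○○○○○○○○
○○○○●●○○
○○○●○○○○
○○○●○●○○
○○○○●^●○
○○○○○●●○
24) ○○○○○○○○
○○○○○○○○
○○○○○○○○
○○○○●●○○
○○○●○○○○
○○○●○●○○
○○○○●●>○
○○○○○●●○
25) ○○○○○○○○
○○○○○○○○
○○○○○○○○
○○○○●●○○
○○○●○○○○
○○○●○●^○
○○○○●●○○
○○○○○●●○
26) ○○○○○○○○
○○○○○○○○
○○○○○○○○
○○○○●●○○
○○○●○○○○
○○○●○●●>
○○○○●●○○
○○○○○●●○
27) ○○○○○○○○
○○○○○○○○
○○○○○○○○
○○○○●●○○
○○○●○○○○
○○○●○●●●
○○○○●●○v
○○○○○●●○
28) ○○○○○○○○
○○○○○○○○
○○○○○○○○
○○○○●●○○
○○○●○○○○
○○○●○●●●
○○○○●●<●
○○○○○●●○
29) ○○○○○○○○
○○○○○○○○
○○○○○○○○
○○○○●●○○
○○○●○○○○
○○○●○●^●
○○○○●●●●
○○○○○●●○
30) ○○○○○○○○
○○○○○○○○
○○○○○○○○
○○○○●●○○
○○○●○○○○
○○○●○<○●
○○○○●●●●
○○○○○●●○
31) ○○○○○○○○
○○○○○○○○
○○○○○○○○
○○○○●●○○
○○○●○○○○
○○○●○○○●
○○○○●v●●
○○○○○●●○
32) ○○○○○○○○
○○○○○○○○
○○○○○○○○
○○○○●●○○
○○○●○○○○
○○○●○○○●
○○○○●○>●
○○○○○●●○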